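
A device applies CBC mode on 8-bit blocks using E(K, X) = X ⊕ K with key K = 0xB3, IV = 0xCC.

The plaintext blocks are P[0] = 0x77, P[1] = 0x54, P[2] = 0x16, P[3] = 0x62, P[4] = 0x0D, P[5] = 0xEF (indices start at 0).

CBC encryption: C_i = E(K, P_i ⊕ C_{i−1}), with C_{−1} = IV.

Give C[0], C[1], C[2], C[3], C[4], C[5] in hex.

C[0] = 0x08, C[1] = 0xEF, C[2] = 0x4A, C[3] = 0x9B, C[4] = 0x25, C[5] = 0x79

C[0]: P[0] ⊕ 0xCC = 0xBB; E(K, 0xBB) = 0x08.
C[1]: P[1] ⊕ 0x08 = 0x5C; E(K, 0x5C) = 0xEF.
C[2]: P[2] ⊕ 0xEF = 0xF9; E(K, 0xF9) = 0x4A.
C[3]: P[3] ⊕ 0x4A = 0x28; E(K, 0x28) = 0x9B.
C[4]: P[4] ⊕ 0x9B = 0x96; E(K, 0x96) = 0x25.
C[5]: P[5] ⊕ 0x25 = 0xCA; E(K, 0xCA) = 0x79.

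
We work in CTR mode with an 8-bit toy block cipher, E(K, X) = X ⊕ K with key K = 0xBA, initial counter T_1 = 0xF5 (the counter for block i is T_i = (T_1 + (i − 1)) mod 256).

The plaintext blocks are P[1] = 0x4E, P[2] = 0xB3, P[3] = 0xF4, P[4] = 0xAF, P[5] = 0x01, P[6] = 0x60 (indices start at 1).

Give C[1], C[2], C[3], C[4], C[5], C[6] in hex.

CTR encryption: S_i = E(K, T_i) where T_i is the counter for block i; C_i = P_i ⊕ S_i.
C[1]: T = 0xF5, S = E(K, T) = 0x4F; 0x4E ⊕ 0x4F = 0x01.
C[2]: T = 0xF6, S = E(K, T) = 0x4C; 0xB3 ⊕ 0x4C = 0xFF.
C[3]: T = 0xF7, S = E(K, T) = 0x4D; 0xF4 ⊕ 0x4D = 0xB9.
C[4]: T = 0xF8, S = E(K, T) = 0x42; 0xAF ⊕ 0x42 = 0xED.
C[5]: T = 0xF9, S = E(K, T) = 0x43; 0x01 ⊕ 0x43 = 0x42.
C[6]: T = 0xFA, S = E(K, T) = 0x40; 0x60 ⊕ 0x40 = 0x20.

C[1] = 0x01, C[2] = 0xFF, C[3] = 0xB9, C[4] = 0xED, C[5] = 0x42, C[6] = 0x20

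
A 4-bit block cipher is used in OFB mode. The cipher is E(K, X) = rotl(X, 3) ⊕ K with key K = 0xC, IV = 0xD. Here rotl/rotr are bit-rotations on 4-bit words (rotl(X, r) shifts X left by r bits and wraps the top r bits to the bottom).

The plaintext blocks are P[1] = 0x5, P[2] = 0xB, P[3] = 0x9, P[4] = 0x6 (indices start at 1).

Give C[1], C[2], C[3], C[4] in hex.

C[1] = 0x7, C[2] = 0x6, C[3] = 0xB, C[4] = 0xB

OFB encryption: S_i = E(K, S_{i−1}) with S_{0} = IV; C_i = P_i ⊕ S_i.
C[1]: S = E(K, 0xD) = 0x2; 0x5 ⊕ 0x2 = 0x7.
C[2]: S = E(K, 0x2) = 0xD; 0xB ⊕ 0xD = 0x6.
C[3]: S = E(K, 0xD) = 0x2; 0x9 ⊕ 0x2 = 0xB.
C[4]: S = E(K, 0x2) = 0xD; 0x6 ⊕ 0xD = 0xB.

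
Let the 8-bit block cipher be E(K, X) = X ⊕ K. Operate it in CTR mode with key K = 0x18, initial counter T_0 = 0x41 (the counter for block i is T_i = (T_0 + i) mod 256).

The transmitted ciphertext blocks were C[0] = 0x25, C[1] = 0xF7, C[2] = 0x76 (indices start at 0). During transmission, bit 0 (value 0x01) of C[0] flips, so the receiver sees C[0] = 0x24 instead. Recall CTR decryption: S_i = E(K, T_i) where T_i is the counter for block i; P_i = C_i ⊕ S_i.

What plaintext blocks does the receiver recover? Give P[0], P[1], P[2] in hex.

Only C[0] changed, to 0x24. In CTR, a change in C_i flips the same bit in P_i only; the keystream is unaffected. Decrypting the received ciphertext:
P[0]: T = 0x41, S = E(K, T) = 0x59; 0x24 ⊕ 0x59 = 0x7D.
P[1]: T = 0x42, S = E(K, T) = 0x5A; 0xF7 ⊕ 0x5A = 0xAD.
P[2]: T = 0x43, S = E(K, T) = 0x5B; 0x76 ⊕ 0x5B = 0x2D.
Blocks that differ from the original plaintext: P[0].

P[0] = 0x7D, P[1] = 0xAD, P[2] = 0x2D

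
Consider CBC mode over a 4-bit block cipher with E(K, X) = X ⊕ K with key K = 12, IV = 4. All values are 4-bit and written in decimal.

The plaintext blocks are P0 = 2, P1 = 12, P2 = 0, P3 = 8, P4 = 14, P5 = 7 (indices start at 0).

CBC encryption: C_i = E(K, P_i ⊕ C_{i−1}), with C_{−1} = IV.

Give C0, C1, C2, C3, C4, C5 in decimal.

C0 = 10, C1 = 10, C2 = 6, C3 = 2, C4 = 0, C5 = 11

C0: P0 ⊕ 4 = 6; E(K, 6) = 10.
C1: P1 ⊕ 10 = 6; E(K, 6) = 10.
C2: P2 ⊕ 10 = 10; E(K, 10) = 6.
C3: P3 ⊕ 6 = 14; E(K, 14) = 2.
C4: P4 ⊕ 2 = 12; E(K, 12) = 0.
C5: P5 ⊕ 0 = 7; E(K, 7) = 11.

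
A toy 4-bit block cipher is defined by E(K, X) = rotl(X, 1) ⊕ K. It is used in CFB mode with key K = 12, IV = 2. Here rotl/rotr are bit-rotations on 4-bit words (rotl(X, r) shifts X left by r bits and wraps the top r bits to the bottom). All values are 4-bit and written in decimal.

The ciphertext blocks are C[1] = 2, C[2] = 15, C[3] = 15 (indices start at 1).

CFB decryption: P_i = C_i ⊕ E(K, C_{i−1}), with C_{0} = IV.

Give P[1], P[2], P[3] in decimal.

P[1] = 10, P[2] = 7, P[3] = 12

P[1]: E(K, 2) = 8; 2 ⊕ 8 = 10.
P[2]: E(K, 2) = 8; 15 ⊕ 8 = 7.
P[3]: E(K, 15) = 3; 15 ⊕ 3 = 12.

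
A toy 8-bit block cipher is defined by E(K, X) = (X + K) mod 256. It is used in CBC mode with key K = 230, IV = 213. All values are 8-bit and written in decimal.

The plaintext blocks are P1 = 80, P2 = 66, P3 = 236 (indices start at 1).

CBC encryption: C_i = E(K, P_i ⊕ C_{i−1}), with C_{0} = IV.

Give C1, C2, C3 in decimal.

C1 = 107, C2 = 15, C3 = 201

C1: P1 ⊕ 213 = 133; E(K, 133) = 107.
C2: P2 ⊕ 107 = 41; E(K, 41) = 15.
C3: P3 ⊕ 15 = 227; E(K, 227) = 201.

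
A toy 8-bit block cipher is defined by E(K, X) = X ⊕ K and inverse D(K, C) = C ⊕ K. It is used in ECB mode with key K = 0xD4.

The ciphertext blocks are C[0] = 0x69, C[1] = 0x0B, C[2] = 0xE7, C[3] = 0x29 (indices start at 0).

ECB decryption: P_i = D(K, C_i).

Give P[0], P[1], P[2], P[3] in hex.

P[0] = 0xBD, P[1] = 0xDF, P[2] = 0x33, P[3] = 0xFD

P[0]: D(K, 0x69) = 0xBD.
P[1]: D(K, 0x0B) = 0xDF.
P[2]: D(K, 0xE7) = 0x33.
P[3]: D(K, 0x29) = 0xFD.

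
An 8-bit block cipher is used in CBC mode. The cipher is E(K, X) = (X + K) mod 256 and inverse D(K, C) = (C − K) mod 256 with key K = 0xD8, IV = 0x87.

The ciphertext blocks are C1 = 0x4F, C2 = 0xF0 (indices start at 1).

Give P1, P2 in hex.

CBC decryption: P_i = D(K, C_i) ⊕ C_{i−1}, with C_{0} = IV.
P1: D(K, 0x4F) = 0x77; 0x77 ⊕ 0x87 = 0xF0.
P2: D(K, 0xF0) = 0x18; 0x18 ⊕ 0x4F = 0x57.

P1 = 0xF0, P2 = 0x57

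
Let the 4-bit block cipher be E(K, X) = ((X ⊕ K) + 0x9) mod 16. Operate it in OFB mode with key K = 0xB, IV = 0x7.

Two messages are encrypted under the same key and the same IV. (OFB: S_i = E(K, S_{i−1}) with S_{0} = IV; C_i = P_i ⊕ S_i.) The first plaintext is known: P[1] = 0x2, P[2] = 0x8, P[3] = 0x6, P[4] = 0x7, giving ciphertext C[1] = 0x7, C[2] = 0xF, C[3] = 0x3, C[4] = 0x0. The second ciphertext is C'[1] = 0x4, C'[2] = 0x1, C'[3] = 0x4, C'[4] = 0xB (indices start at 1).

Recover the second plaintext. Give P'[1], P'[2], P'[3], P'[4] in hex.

In OFB with a reused IV, both messages share the same keystream S_i, so C_i ⊕ C'_i = P_i ⊕ P'_i and thus P'_i = P_i ⊕ C_i ⊕ C'_i.
P'[1]: 0x2 ⊕ 0x7 ⊕ 0x4 = 0x1.
P'[2]: 0x8 ⊕ 0xF ⊕ 0x1 = 0x6.
P'[3]: 0x6 ⊕ 0x3 ⊕ 0x4 = 0x1.
P'[4]: 0x7 ⊕ 0x0 ⊕ 0xB = 0xC.

P'[1] = 0x1, P'[2] = 0x6, P'[3] = 0x1, P'[4] = 0xC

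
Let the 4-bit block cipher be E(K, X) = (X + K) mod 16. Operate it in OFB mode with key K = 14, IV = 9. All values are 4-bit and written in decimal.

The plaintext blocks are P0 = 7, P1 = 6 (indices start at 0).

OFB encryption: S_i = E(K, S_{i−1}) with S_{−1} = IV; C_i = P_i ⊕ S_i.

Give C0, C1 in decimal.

C0 = 0, C1 = 3

C0: S = E(K, 9) = 7; 7 ⊕ 7 = 0.
C1: S = E(K, 7) = 5; 6 ⊕ 5 = 3.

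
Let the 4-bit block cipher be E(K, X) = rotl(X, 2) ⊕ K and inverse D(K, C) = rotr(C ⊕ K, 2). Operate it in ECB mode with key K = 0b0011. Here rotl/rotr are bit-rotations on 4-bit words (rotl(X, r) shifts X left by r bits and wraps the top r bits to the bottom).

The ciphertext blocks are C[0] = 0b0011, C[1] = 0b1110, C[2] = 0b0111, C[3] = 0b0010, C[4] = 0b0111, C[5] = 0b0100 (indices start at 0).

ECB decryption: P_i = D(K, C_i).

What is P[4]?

P[4] = 0b0001

P[4]: D(K, 0b0111) = 0b0001.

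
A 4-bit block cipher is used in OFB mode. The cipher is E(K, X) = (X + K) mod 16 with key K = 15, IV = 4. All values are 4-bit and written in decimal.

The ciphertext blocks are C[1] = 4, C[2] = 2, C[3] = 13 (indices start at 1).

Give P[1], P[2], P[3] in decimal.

P[1] = 7, P[2] = 0, P[3] = 12

OFB decryption: S_i = E(K, S_{i−1}) with S_{0} = IV; P_i = C_i ⊕ S_i.
P[1]: S = E(K, 4) = 3; 4 ⊕ 3 = 7.
P[2]: S = E(K, 3) = 2; 2 ⊕ 2 = 0.
P[3]: S = E(K, 2) = 1; 13 ⊕ 1 = 12.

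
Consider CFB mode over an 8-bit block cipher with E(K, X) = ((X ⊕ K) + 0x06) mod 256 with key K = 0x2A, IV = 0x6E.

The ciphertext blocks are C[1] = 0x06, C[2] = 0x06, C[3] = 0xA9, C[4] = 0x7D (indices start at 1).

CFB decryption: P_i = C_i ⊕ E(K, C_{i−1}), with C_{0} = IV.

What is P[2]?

P[2] = 0x34

P[2]: E(K, 0x06) = 0x32; 0x06 ⊕ 0x32 = 0x34.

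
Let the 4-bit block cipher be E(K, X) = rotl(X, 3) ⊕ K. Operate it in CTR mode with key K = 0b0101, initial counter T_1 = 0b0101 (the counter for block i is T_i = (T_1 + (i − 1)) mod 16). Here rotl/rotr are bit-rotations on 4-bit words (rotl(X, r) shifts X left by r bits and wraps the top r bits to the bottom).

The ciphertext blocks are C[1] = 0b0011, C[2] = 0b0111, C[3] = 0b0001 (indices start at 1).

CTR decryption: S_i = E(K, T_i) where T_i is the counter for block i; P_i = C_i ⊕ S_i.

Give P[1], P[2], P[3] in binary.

P[1] = 0b1100, P[2] = 0b0001, P[3] = 0b1111

P[1]: T = 0b0101, S = E(K, T) = 0b1111; 0b0011 ⊕ 0b1111 = 0b1100.
P[2]: T = 0b0110, S = E(K, T) = 0b0110; 0b0111 ⊕ 0b0110 = 0b0001.
P[3]: T = 0b0111, S = E(K, T) = 0b1110; 0b0001 ⊕ 0b1110 = 0b1111.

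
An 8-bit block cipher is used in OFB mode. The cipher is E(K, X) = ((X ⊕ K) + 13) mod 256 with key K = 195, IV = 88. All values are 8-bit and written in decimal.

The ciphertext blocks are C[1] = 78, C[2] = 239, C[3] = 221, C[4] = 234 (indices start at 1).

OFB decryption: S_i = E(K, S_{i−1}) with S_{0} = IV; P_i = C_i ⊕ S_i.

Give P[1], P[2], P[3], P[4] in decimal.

P[1] = 230, P[2] = 151, P[3] = 21, P[4] = 242

P[1]: S = E(K, 88) = 168; 78 ⊕ 168 = 230.
P[2]: S = E(K, 168) = 120; 239 ⊕ 120 = 151.
P[3]: S = E(K, 120) = 200; 221 ⊕ 200 = 21.
P[4]: S = E(K, 200) = 24; 234 ⊕ 24 = 242.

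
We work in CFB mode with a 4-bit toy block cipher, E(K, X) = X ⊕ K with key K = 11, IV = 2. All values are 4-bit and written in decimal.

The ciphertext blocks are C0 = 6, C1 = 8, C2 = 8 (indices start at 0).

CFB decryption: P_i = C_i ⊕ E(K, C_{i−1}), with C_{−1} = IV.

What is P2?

P2 = 11

P2: E(K, 8) = 3; 8 ⊕ 3 = 11.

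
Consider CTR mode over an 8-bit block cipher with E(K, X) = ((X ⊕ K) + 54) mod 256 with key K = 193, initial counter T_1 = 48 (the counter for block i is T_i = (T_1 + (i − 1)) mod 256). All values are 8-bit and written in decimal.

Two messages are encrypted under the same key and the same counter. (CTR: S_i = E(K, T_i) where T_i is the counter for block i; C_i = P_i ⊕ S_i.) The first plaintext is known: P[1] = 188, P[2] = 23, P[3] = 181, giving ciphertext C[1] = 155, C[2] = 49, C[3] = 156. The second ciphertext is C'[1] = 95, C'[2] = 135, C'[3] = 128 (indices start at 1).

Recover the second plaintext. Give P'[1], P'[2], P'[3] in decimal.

In CTR with a reused counter, both messages share the same keystream S_i, so C_i ⊕ C'_i = P_i ⊕ P'_i and thus P'_i = P_i ⊕ C_i ⊕ C'_i.
P'[1]: 188 ⊕ 155 ⊕ 95 = 120.
P'[2]: 23 ⊕ 49 ⊕ 135 = 161.
P'[3]: 181 ⊕ 156 ⊕ 128 = 169.

P'[1] = 120, P'[2] = 161, P'[3] = 169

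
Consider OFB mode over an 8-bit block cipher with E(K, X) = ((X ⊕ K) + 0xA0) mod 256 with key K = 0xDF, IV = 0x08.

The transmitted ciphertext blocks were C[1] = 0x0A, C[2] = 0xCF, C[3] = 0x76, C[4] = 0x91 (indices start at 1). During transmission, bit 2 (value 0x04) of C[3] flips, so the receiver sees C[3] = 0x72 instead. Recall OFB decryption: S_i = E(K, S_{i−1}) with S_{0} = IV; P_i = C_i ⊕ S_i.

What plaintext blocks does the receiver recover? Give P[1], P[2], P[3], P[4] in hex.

P[1] = 0x7D, P[2] = 0x87, P[3] = 0x45, P[4] = 0x19

Only C[3] changed, to 0x72. In OFB, a change in C_i flips the same bit in P_i only; the keystream is unaffected. Decrypting the received ciphertext:
P[1]: S = E(K, 0x08) = 0x77; 0x0A ⊕ 0x77 = 0x7D.
P[2]: S = E(K, 0x77) = 0x48; 0xCF ⊕ 0x48 = 0x87.
P[3]: S = E(K, 0x48) = 0x37; 0x72 ⊕ 0x37 = 0x45.
P[4]: S = E(K, 0x37) = 0x88; 0x91 ⊕ 0x88 = 0x19.
Blocks that differ from the original plaintext: P[3].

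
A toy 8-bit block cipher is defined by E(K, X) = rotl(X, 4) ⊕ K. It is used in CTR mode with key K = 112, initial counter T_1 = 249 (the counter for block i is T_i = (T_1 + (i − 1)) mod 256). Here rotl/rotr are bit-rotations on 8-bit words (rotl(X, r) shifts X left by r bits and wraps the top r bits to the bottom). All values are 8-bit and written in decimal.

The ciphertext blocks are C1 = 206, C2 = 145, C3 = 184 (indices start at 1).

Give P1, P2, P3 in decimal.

CTR decryption: S_i = E(K, T_i) where T_i is the counter for block i; P_i = C_i ⊕ S_i.
P1: T = 249, S = E(K, T) = 239; 206 ⊕ 239 = 33.
P2: T = 250, S = E(K, T) = 223; 145 ⊕ 223 = 78.
P3: T = 251, S = E(K, T) = 207; 184 ⊕ 207 = 119.

P1 = 33, P2 = 78, P3 = 119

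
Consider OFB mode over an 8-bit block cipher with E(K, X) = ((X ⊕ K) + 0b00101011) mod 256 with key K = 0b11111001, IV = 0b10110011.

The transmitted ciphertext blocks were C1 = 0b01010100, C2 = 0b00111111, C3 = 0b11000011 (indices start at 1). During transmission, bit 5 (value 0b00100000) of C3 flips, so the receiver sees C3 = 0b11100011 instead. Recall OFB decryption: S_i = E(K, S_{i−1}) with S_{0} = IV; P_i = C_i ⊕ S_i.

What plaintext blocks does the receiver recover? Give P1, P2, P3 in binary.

P1 = 0b00100001, P2 = 0b10001000, P3 = 0b10011010

Only C3 changed, to 0b11100011. In OFB, a change in C_i flips the same bit in P_i only; the keystream is unaffected. Decrypting the received ciphertext:
P1: S = E(K, 0b10110011) = 0b01110101; 0b01010100 ⊕ 0b01110101 = 0b00100001.
P2: S = E(K, 0b01110101) = 0b10110111; 0b00111111 ⊕ 0b10110111 = 0b10001000.
P3: S = E(K, 0b10110111) = 0b01111001; 0b11100011 ⊕ 0b01111001 = 0b10011010.
Blocks that differ from the original plaintext: P3.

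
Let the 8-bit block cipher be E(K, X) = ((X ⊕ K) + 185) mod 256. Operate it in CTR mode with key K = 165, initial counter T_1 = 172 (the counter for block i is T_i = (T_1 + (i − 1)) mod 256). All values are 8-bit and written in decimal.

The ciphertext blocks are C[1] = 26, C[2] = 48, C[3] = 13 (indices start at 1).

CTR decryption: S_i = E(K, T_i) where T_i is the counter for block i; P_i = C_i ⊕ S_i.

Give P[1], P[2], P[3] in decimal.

P[1]: T = 172, S = E(K, T) = 194; 26 ⊕ 194 = 216.
P[2]: T = 173, S = E(K, T) = 193; 48 ⊕ 193 = 241.
P[3]: T = 174, S = E(K, T) = 196; 13 ⊕ 196 = 201.

P[1] = 216, P[2] = 241, P[3] = 201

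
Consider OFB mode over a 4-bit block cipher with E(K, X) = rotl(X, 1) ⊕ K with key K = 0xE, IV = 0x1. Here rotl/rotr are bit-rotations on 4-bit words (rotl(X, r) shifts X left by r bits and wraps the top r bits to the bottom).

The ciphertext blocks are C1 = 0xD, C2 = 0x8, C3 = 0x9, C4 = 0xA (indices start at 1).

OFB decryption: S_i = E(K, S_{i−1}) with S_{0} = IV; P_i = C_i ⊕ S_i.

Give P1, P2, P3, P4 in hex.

P1 = 0x1, P2 = 0xF, P3 = 0x9, P4 = 0x4

P1: S = E(K, 0x1) = 0xC; 0xD ⊕ 0xC = 0x1.
P2: S = E(K, 0xC) = 0x7; 0x8 ⊕ 0x7 = 0xF.
P3: S = E(K, 0x7) = 0x0; 0x9 ⊕ 0x0 = 0x9.
P4: S = E(K, 0x0) = 0xE; 0xA ⊕ 0xE = 0x4.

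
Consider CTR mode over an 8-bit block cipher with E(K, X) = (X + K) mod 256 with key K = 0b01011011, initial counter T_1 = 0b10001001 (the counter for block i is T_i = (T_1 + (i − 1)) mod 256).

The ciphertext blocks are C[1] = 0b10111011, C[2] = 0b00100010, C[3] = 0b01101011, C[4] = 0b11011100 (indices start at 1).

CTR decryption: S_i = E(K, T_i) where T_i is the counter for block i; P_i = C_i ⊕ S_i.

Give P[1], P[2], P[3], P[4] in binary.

P[1]: T = 0b10001001, S = E(K, T) = 0b11100100; 0b10111011 ⊕ 0b11100100 = 0b01011111.
P[2]: T = 0b10001010, S = E(K, T) = 0b11100101; 0b00100010 ⊕ 0b11100101 = 0b11000111.
P[3]: T = 0b10001011, S = E(K, T) = 0b11100110; 0b01101011 ⊕ 0b11100110 = 0b10001101.
P[4]: T = 0b10001100, S = E(K, T) = 0b11100111; 0b11011100 ⊕ 0b11100111 = 0b00111011.

P[1] = 0b01011111, P[2] = 0b11000111, P[3] = 0b10001101, P[4] = 0b00111011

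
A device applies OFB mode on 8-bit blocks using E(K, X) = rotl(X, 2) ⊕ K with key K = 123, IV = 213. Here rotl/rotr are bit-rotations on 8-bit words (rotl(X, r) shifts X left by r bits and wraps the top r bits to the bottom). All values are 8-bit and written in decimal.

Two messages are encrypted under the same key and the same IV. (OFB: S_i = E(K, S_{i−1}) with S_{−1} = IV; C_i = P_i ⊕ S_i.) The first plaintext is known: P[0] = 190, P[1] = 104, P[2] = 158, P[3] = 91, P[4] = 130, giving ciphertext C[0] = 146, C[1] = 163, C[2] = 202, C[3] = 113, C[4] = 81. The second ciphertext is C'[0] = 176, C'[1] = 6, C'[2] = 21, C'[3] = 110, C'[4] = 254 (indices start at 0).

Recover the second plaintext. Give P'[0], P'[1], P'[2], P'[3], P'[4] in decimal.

P'[0] = 156, P'[1] = 205, P'[2] = 65, P'[3] = 68, P'[4] = 45

In OFB with a reused IV, both messages share the same keystream S_i, so C_i ⊕ C'_i = P_i ⊕ P'_i and thus P'_i = P_i ⊕ C_i ⊕ C'_i.
P'[0]: 190 ⊕ 146 ⊕ 176 = 156.
P'[1]: 104 ⊕ 163 ⊕ 6 = 205.
P'[2]: 158 ⊕ 202 ⊕ 21 = 65.
P'[3]: 91 ⊕ 113 ⊕ 110 = 68.
P'[4]: 130 ⊕ 81 ⊕ 254 = 45.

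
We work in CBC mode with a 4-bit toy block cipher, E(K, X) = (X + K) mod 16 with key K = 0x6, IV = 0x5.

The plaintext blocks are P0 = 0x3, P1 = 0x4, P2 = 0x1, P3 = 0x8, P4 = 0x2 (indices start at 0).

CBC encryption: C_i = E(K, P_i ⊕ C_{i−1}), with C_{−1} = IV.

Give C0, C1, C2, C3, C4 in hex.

C0: P0 ⊕ 0x5 = 0x6; E(K, 0x6) = 0xC.
C1: P1 ⊕ 0xC = 0x8; E(K, 0x8) = 0xE.
C2: P2 ⊕ 0xE = 0xF; E(K, 0xF) = 0x5.
C3: P3 ⊕ 0x5 = 0xD; E(K, 0xD) = 0x3.
C4: P4 ⊕ 0x3 = 0x1; E(K, 0x1) = 0x7.

C0 = 0xC, C1 = 0xE, C2 = 0x5, C3 = 0x3, C4 = 0x7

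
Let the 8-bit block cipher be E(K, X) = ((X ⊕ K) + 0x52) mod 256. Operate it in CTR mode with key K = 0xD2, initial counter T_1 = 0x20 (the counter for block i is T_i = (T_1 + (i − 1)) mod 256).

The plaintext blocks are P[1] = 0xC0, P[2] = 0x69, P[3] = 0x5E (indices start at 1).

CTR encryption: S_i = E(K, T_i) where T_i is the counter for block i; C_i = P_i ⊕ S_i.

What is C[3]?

C[1]: T = 0x20, S = E(K, T) = 0x44; 0xC0 ⊕ 0x44 = 0x84.
C[2]: T = 0x21, S = E(K, T) = 0x45; 0x69 ⊕ 0x45 = 0x2C.
C[3]: T = 0x22, S = E(K, T) = 0x42; 0x5E ⊕ 0x42 = 0x1C.

C[3] = 0x1C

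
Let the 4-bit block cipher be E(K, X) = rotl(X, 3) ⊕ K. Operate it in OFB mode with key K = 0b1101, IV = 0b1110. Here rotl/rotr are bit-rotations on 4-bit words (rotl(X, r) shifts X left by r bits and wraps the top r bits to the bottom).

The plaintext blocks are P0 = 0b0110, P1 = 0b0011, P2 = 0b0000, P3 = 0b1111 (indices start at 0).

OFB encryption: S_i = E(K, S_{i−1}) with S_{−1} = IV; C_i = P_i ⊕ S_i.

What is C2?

C2 = 0b1001

C0: S = E(K, 0b1110) = 0b1010; 0b0110 ⊕ 0b1010 = 0b1100.
C1: S = E(K, 0b1010) = 0b1000; 0b0011 ⊕ 0b1000 = 0b1011.
C2: S = E(K, 0b1000) = 0b1001; 0b0000 ⊕ 0b1001 = 0b1001.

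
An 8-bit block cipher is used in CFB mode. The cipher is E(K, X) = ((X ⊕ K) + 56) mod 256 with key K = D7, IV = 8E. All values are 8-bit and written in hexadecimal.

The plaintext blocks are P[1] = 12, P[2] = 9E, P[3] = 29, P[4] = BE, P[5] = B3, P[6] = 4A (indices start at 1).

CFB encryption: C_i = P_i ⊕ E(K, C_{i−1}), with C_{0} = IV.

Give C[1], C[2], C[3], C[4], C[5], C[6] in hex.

C[1]: E(K, 8E) = AF; 12 ⊕ AF = BD.
C[2]: E(K, BD) = C0; 9E ⊕ C0 = 5E.
C[3]: E(K, 5E) = DF; 29 ⊕ DF = F6.
C[4]: E(K, F6) = 77; BE ⊕ 77 = C9.
C[5]: E(K, C9) = 74; B3 ⊕ 74 = C7.
C[6]: E(K, C7) = 66; 4A ⊕ 66 = 2C.

C[1] = BD, C[2] = 5E, C[3] = F6, C[4] = C9, C[5] = C7, C[6] = 2C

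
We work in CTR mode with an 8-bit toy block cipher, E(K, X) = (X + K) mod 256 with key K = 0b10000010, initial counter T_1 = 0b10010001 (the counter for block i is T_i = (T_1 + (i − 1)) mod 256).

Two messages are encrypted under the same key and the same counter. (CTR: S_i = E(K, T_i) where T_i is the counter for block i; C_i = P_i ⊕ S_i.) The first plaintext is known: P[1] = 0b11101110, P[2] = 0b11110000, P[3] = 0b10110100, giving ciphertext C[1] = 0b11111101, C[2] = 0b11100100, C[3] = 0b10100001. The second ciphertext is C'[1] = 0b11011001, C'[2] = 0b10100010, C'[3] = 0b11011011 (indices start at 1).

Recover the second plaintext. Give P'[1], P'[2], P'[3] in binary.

In CTR with a reused counter, both messages share the same keystream S_i, so C_i ⊕ C'_i = P_i ⊕ P'_i and thus P'_i = P_i ⊕ C_i ⊕ C'_i.
P'[1]: 0b11101110 ⊕ 0b11111101 ⊕ 0b11011001 = 0b11001010.
P'[2]: 0b11110000 ⊕ 0b11100100 ⊕ 0b10100010 = 0b10110110.
P'[3]: 0b10110100 ⊕ 0b10100001 ⊕ 0b11011011 = 0b11001110.

P'[1] = 0b11001010, P'[2] = 0b10110110, P'[3] = 0b11001110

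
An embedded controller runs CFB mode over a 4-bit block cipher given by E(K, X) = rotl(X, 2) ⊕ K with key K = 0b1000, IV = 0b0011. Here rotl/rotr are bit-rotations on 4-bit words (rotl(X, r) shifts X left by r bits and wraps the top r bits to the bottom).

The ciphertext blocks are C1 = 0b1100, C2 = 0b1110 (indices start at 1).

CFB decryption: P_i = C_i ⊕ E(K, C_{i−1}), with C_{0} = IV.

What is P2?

P2: E(K, 0b1100) = 0b1011; 0b1110 ⊕ 0b1011 = 0b0101.

P2 = 0b0101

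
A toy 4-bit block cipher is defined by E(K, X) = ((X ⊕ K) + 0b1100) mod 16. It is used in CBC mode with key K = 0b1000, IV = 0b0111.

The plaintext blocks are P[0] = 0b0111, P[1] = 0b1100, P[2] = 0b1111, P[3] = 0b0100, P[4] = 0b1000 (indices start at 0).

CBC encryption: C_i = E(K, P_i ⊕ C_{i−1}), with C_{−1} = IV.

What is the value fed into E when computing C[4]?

0b1111

C[0]: P[0] ⊕ 0b0111 = 0b0000; E(K, 0b0000) = 0b0100.
C[1]: P[1] ⊕ 0b0100 = 0b1000; E(K, 0b1000) = 0b1100.
C[2]: P[2] ⊕ 0b1100 = 0b0011; E(K, 0b0011) = 0b0111.
C[3]: P[3] ⊕ 0b0111 = 0b0011; E(K, 0b0011) = 0b0111.
C[4]: P[4] ⊕ 0b0111 = 0b1111; E(K, 0b1111) = 0b0011.
So the input to E for block [4] is 0b1111.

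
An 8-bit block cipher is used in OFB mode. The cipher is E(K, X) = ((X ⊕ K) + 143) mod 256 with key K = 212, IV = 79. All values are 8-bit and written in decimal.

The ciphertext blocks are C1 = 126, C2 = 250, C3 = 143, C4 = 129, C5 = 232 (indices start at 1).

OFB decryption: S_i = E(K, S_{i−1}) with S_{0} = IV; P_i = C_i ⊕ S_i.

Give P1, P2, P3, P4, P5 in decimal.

P1: S = E(K, 79) = 42; 126 ⊕ 42 = 84.
P2: S = E(K, 42) = 141; 250 ⊕ 141 = 119.
P3: S = E(K, 141) = 232; 143 ⊕ 232 = 103.
P4: S = E(K, 232) = 203; 129 ⊕ 203 = 74.
P5: S = E(K, 203) = 174; 232 ⊕ 174 = 70.

P1 = 84, P2 = 119, P3 = 103, P4 = 74, P5 = 70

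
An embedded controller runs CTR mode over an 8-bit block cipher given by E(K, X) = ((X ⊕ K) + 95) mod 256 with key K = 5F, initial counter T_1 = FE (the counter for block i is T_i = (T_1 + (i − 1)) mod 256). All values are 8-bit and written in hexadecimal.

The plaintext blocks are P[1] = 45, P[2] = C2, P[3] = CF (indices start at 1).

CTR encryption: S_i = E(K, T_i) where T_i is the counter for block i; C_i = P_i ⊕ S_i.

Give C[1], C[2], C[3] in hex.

C[1] = 73, C[2] = F7, C[3] = 3B

C[1]: T = FE, S = E(K, T) = 36; 45 ⊕ 36 = 73.
C[2]: T = FF, S = E(K, T) = 35; C2 ⊕ 35 = F7.
C[3]: T = 00, S = E(K, T) = F4; CF ⊕ F4 = 3B.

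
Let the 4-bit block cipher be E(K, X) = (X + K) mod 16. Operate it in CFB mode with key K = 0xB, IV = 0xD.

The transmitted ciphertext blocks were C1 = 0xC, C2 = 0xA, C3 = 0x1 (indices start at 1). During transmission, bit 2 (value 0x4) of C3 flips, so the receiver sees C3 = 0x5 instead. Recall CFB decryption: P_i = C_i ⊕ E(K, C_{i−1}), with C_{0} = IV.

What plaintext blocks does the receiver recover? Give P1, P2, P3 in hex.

P1 = 0x4, P2 = 0xD, P3 = 0x0

Only C3 changed, to 0x5. In CFB, a change in C_i flips the same bit in P_i and garbles P_{i+1}. Decrypting the received ciphertext:
P1: E(K, 0xD) = 0x8; 0xC ⊕ 0x8 = 0x4.
P2: E(K, 0xC) = 0x7; 0xA ⊕ 0x7 = 0xD.
P3: E(K, 0xA) = 0x5; 0x5 ⊕ 0x5 = 0x0.
Blocks that differ from the original plaintext: P3.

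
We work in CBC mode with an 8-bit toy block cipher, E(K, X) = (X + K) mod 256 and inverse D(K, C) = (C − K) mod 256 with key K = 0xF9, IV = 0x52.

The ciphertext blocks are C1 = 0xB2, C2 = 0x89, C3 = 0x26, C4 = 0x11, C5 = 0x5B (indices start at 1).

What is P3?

CBC decryption: P_i = D(K, C_i) ⊕ C_{i−1}, with C_{0} = IV.
P3: D(K, 0x26) = 0x2D; 0x2D ⊕ 0x89 = 0xA4.

P3 = 0xA4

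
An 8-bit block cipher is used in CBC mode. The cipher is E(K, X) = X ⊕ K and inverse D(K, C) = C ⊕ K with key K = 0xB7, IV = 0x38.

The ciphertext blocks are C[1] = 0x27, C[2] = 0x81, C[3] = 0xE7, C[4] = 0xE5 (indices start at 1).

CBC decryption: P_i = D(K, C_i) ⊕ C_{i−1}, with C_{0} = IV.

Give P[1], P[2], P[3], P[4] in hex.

P[1] = 0xA8, P[2] = 0x11, P[3] = 0xD1, P[4] = 0xB5

P[1]: D(K, 0x27) = 0x90; 0x90 ⊕ 0x38 = 0xA8.
P[2]: D(K, 0x81) = 0x36; 0x36 ⊕ 0x27 = 0x11.
P[3]: D(K, 0xE7) = 0x50; 0x50 ⊕ 0x81 = 0xD1.
P[4]: D(K, 0xE5) = 0x52; 0x52 ⊕ 0xE7 = 0xB5.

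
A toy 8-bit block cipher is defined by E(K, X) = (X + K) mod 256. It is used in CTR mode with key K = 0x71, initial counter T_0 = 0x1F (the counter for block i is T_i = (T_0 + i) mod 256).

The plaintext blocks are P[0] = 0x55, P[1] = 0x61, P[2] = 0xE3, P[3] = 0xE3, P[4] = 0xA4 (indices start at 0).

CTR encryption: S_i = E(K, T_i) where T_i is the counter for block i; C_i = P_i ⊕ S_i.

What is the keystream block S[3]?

C[0]: T = 0x1F, S = E(K, T) = 0x90; 0x55 ⊕ 0x90 = 0xC5.
C[1]: T = 0x20, S = E(K, T) = 0x91; 0x61 ⊕ 0x91 = 0xF0.
C[2]: T = 0x21, S = E(K, T) = 0x92; 0xE3 ⊕ 0x92 = 0x71.
C[3]: T = 0x22, S = E(K, T) = 0x93; 0xE3 ⊕ 0x93 = 0x70.
So S[3] = 0x93.

0x93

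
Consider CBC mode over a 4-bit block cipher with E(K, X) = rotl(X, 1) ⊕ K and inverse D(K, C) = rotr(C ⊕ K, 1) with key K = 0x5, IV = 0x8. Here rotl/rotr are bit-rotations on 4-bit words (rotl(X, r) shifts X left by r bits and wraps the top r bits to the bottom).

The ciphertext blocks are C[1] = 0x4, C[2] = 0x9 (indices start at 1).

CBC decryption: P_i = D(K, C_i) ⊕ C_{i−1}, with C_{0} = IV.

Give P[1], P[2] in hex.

P[1] = 0x0, P[2] = 0x2

P[1]: D(K, 0x4) = 0x8; 0x8 ⊕ 0x8 = 0x0.
P[2]: D(K, 0x9) = 0x6; 0x6 ⊕ 0x4 = 0x2.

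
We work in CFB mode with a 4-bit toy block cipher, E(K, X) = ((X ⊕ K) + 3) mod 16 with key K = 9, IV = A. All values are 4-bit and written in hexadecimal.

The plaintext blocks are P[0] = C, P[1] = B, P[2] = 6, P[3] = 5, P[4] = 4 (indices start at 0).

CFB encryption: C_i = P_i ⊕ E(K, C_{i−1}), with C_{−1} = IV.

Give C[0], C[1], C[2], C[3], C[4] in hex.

C[0]: E(K, A) = 6; C ⊕ 6 = A.
C[1]: E(K, A) = 6; B ⊕ 6 = D.
C[2]: E(K, D) = 7; 6 ⊕ 7 = 1.
C[3]: E(K, 1) = B; 5 ⊕ B = E.
C[4]: E(K, E) = A; 4 ⊕ A = E.

C[0] = A, C[1] = D, C[2] = 1, C[3] = E, C[4] = E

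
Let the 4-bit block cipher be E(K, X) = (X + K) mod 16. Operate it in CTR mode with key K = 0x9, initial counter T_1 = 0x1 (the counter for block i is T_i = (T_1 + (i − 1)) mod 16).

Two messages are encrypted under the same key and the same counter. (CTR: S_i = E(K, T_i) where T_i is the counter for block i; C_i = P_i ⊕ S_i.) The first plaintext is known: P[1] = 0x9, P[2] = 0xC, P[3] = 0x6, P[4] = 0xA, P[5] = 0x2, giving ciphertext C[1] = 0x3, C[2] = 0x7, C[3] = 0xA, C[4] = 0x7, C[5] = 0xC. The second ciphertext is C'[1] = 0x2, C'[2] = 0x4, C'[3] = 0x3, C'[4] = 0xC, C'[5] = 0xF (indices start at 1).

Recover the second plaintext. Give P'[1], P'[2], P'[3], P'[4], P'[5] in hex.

In CTR with a reused counter, both messages share the same keystream S_i, so C_i ⊕ C'_i = P_i ⊕ P'_i and thus P'_i = P_i ⊕ C_i ⊕ C'_i.
P'[1]: 0x9 ⊕ 0x3 ⊕ 0x2 = 0x8.
P'[2]: 0xC ⊕ 0x7 ⊕ 0x4 = 0xF.
P'[3]: 0x6 ⊕ 0xA ⊕ 0x3 = 0xF.
P'[4]: 0xA ⊕ 0x7 ⊕ 0xC = 0x1.
P'[5]: 0x2 ⊕ 0xC ⊕ 0xF = 0x1.

P'[1] = 0x8, P'[2] = 0xF, P'[3] = 0xF, P'[4] = 0x1, P'[5] = 0x1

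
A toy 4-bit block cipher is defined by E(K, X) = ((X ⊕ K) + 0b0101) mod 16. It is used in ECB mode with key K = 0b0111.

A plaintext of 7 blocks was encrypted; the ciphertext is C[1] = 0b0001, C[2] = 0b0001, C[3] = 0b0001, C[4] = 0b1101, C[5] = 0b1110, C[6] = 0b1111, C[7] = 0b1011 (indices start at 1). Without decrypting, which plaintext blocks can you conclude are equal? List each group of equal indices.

P[1] = P[2] = P[3]

ECB encrypts each block independently with the same key, so equal ciphertext blocks imply equal plaintext blocks.
C[1] = C[2] = C[3] = 0b0001, so P[1] = P[2] = P[3].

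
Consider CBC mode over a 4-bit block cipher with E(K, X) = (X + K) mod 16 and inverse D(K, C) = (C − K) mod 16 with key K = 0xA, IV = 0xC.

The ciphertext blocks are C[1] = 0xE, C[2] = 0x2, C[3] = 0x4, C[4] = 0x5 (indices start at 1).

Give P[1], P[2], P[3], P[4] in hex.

CBC decryption: P_i = D(K, C_i) ⊕ C_{i−1}, with C_{0} = IV.
P[1]: D(K, 0xE) = 0x4; 0x4 ⊕ 0xC = 0x8.
P[2]: D(K, 0x2) = 0x8; 0x8 ⊕ 0xE = 0x6.
P[3]: D(K, 0x4) = 0xA; 0xA ⊕ 0x2 = 0x8.
P[4]: D(K, 0x5) = 0xB; 0xB ⊕ 0x4 = 0xF.

P[1] = 0x8, P[2] = 0x6, P[3] = 0x8, P[4] = 0xF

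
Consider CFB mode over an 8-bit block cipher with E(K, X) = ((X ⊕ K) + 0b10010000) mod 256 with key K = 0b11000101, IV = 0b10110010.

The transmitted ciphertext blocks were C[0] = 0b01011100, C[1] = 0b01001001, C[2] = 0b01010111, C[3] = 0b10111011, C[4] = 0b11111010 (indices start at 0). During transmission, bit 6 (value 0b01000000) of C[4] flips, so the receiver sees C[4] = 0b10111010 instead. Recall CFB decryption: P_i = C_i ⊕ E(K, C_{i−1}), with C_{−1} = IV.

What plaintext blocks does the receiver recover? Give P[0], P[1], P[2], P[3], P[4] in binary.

P[0] = 0b01011011, P[1] = 0b01100000, P[2] = 0b01001011, P[3] = 0b10011001, P[4] = 0b10110100

Only C[4] changed, to 0b10111010. In CFB, a change in C_i flips the same bit in P_i and garbles P_{i+1}. Decrypting the received ciphertext:
P[0]: E(K, 0b10110010) = 0b00000111; 0b01011100 ⊕ 0b00000111 = 0b01011011.
P[1]: E(K, 0b01011100) = 0b00101001; 0b01001001 ⊕ 0b00101001 = 0b01100000.
P[2]: E(K, 0b01001001) = 0b00011100; 0b01010111 ⊕ 0b00011100 = 0b01001011.
P[3]: E(K, 0b01010111) = 0b00100010; 0b10111011 ⊕ 0b00100010 = 0b10011001.
P[4]: E(K, 0b10111011) = 0b00001110; 0b10111010 ⊕ 0b00001110 = 0b10110100.
Blocks that differ from the original plaintext: P[4].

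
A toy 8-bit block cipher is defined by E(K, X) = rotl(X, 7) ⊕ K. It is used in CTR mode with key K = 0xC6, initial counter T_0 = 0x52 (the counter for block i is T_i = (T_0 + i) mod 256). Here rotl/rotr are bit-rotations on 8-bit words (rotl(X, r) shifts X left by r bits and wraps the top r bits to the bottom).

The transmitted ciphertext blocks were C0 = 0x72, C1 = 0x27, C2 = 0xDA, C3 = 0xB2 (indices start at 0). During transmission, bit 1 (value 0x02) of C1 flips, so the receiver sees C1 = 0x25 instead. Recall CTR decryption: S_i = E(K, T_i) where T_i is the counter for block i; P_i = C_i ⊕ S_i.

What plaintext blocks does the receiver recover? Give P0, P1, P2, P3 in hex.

Only C1 changed, to 0x25. In CTR, a change in C_i flips the same bit in P_i only; the keystream is unaffected. Decrypting the received ciphertext:
P0: T = 0x52, S = E(K, T) = 0xEF; 0x72 ⊕ 0xEF = 0x9D.
P1: T = 0x53, S = E(K, T) = 0x6F; 0x25 ⊕ 0x6F = 0x4A.
P2: T = 0x54, S = E(K, T) = 0xEC; 0xDA ⊕ 0xEC = 0x36.
P3: T = 0x55, S = E(K, T) = 0x6C; 0xB2 ⊕ 0x6C = 0xDE.
Blocks that differ from the original plaintext: P1.

P0 = 0x9D, P1 = 0x4A, P2 = 0x36, P3 = 0xDE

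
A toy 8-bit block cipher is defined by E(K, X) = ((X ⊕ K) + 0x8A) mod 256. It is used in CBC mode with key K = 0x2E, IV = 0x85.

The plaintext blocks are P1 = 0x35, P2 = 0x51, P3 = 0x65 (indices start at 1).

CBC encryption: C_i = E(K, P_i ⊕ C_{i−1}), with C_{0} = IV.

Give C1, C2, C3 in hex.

C1: P1 ⊕ 0x85 = 0xB0; E(K, 0xB0) = 0x28.
C2: P2 ⊕ 0x28 = 0x79; E(K, 0x79) = 0xE1.
C3: P3 ⊕ 0xE1 = 0x84; E(K, 0x84) = 0x34.

C1 = 0x28, C2 = 0xE1, C3 = 0x34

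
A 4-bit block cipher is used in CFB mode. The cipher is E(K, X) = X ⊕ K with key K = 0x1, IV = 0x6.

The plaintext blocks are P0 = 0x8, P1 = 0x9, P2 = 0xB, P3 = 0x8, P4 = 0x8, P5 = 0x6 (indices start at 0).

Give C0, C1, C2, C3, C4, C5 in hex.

C0 = 0xF, C1 = 0x7, C2 = 0xD, C3 = 0x4, C4 = 0xD, C5 = 0xA

CFB encryption: C_i = P_i ⊕ E(K, C_{i−1}), with C_{−1} = IV.
C0: E(K, 0x6) = 0x7; 0x8 ⊕ 0x7 = 0xF.
C1: E(K, 0xF) = 0xE; 0x9 ⊕ 0xE = 0x7.
C2: E(K, 0x7) = 0x6; 0xB ⊕ 0x6 = 0xD.
C3: E(K, 0xD) = 0xC; 0x8 ⊕ 0xC = 0x4.
C4: E(K, 0x4) = 0x5; 0x8 ⊕ 0x5 = 0xD.
C5: E(K, 0xD) = 0xC; 0x6 ⊕ 0xC = 0xA.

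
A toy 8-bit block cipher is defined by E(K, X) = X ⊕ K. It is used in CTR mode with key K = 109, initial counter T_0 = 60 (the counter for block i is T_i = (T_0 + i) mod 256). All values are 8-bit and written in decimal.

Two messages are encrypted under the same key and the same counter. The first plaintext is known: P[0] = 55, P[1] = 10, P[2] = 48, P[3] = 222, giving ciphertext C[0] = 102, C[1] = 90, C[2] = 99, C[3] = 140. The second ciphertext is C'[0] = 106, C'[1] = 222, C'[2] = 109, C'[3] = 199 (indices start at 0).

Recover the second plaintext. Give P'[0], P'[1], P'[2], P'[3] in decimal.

P'[0] = 59, P'[1] = 142, P'[2] = 62, P'[3] = 149

In CTR with a reused counter, both messages share the same keystream S_i, so C_i ⊕ C'_i = P_i ⊕ P'_i and thus P'_i = P_i ⊕ C_i ⊕ C'_i.
P'[0]: 55 ⊕ 102 ⊕ 106 = 59.
P'[1]: 10 ⊕ 90 ⊕ 222 = 142.
P'[2]: 48 ⊕ 99 ⊕ 109 = 62.
P'[3]: 222 ⊕ 140 ⊕ 199 = 149.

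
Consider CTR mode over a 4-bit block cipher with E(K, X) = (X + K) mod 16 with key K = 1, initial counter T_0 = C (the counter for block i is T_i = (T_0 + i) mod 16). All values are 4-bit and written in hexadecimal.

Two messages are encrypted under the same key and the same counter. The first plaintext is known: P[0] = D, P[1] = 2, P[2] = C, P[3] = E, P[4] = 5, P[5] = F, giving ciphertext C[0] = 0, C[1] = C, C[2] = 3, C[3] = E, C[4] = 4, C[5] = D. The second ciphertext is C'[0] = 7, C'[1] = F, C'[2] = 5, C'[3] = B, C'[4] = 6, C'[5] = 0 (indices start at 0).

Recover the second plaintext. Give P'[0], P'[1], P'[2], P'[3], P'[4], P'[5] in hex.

P'[0] = A, P'[1] = 1, P'[2] = A, P'[3] = B, P'[4] = 7, P'[5] = 2

In CTR with a reused counter, both messages share the same keystream S_i, so C_i ⊕ C'_i = P_i ⊕ P'_i and thus P'_i = P_i ⊕ C_i ⊕ C'_i.
P'[0]: D ⊕ 0 ⊕ 7 = A.
P'[1]: 2 ⊕ C ⊕ F = 1.
P'[2]: C ⊕ 3 ⊕ 5 = A.
P'[3]: E ⊕ E ⊕ B = B.
P'[4]: 5 ⊕ 4 ⊕ 6 = 7.
P'[5]: F ⊕ D ⊕ 0 = 2.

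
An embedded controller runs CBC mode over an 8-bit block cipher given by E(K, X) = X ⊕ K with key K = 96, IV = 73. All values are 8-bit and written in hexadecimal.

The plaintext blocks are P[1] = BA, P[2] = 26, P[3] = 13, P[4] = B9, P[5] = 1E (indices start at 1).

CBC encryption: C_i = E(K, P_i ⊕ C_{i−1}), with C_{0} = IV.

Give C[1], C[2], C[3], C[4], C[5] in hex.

C[1] = 5F, C[2] = EF, C[3] = 6A, C[4] = 45, C[5] = CD

C[1]: P[1] ⊕ 73 = C9; E(K, C9) = 5F.
C[2]: P[2] ⊕ 5F = 79; E(K, 79) = EF.
C[3]: P[3] ⊕ EF = FC; E(K, FC) = 6A.
C[4]: P[4] ⊕ 6A = D3; E(K, D3) = 45.
C[5]: P[5] ⊕ 45 = 5B; E(K, 5B) = CD.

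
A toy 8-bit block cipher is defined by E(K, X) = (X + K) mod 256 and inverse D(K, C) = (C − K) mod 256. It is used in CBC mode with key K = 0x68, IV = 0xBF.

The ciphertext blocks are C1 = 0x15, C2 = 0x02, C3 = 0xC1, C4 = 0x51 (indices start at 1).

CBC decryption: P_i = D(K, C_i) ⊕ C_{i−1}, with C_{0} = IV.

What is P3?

P3 = 0x5B

P3: D(K, 0xC1) = 0x59; 0x59 ⊕ 0x02 = 0x5B.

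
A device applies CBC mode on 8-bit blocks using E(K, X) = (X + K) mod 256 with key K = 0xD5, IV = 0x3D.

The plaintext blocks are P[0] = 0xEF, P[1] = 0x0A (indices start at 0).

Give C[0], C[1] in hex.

CBC encryption: C_i = E(K, P_i ⊕ C_{i−1}), with C_{−1} = IV.
C[0]: P[0] ⊕ 0x3D = 0xD2; E(K, 0xD2) = 0xA7.
C[1]: P[1] ⊕ 0xA7 = 0xAD; E(K, 0xAD) = 0x82.

C[0] = 0xA7, C[1] = 0x82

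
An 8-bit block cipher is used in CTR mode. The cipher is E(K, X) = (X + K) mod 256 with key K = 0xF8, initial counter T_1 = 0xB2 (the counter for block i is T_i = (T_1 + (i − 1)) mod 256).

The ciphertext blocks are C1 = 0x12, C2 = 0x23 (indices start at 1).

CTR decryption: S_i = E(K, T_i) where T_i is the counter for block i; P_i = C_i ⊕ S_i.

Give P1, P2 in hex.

P1: T = 0xB2, S = E(K, T) = 0xAA; 0x12 ⊕ 0xAA = 0xB8.
P2: T = 0xB3, S = E(K, T) = 0xAB; 0x23 ⊕ 0xAB = 0x88.

P1 = 0xB8, P2 = 0x88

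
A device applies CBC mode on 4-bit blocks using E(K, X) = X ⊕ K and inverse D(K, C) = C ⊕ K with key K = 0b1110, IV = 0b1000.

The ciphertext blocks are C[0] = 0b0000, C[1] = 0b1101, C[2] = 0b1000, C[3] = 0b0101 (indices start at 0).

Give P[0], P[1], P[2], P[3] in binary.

P[0] = 0b0110, P[1] = 0b0011, P[2] = 0b1011, P[3] = 0b0011

CBC decryption: P_i = D(K, C_i) ⊕ C_{i−1}, with C_{−1} = IV.
P[0]: D(K, 0b0000) = 0b1110; 0b1110 ⊕ 0b1000 = 0b0110.
P[1]: D(K, 0b1101) = 0b0011; 0b0011 ⊕ 0b0000 = 0b0011.
P[2]: D(K, 0b1000) = 0b0110; 0b0110 ⊕ 0b1101 = 0b1011.
P[3]: D(K, 0b0101) = 0b1011; 0b1011 ⊕ 0b1000 = 0b0011.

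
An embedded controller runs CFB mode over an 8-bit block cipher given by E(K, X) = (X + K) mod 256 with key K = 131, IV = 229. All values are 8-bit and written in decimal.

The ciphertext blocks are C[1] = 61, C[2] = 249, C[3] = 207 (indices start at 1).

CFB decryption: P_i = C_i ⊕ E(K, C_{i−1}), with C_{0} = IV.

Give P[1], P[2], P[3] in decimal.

P[1] = 85, P[2] = 57, P[3] = 179

P[1]: E(K, 229) = 104; 61 ⊕ 104 = 85.
P[2]: E(K, 61) = 192; 249 ⊕ 192 = 57.
P[3]: E(K, 249) = 124; 207 ⊕ 124 = 179.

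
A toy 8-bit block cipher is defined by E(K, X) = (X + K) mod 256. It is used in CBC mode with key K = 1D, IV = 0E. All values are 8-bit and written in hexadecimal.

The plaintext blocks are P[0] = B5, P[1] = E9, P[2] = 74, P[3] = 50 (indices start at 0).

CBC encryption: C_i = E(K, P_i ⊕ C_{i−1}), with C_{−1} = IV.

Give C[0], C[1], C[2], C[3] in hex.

C[0]: P[0] ⊕ 0E = BB; E(K, BB) = D8.
C[1]: P[1] ⊕ D8 = 31; E(K, 31) = 4E.
C[2]: P[2] ⊕ 4E = 3A; E(K, 3A) = 57.
C[3]: P[3] ⊕ 57 = 07; E(K, 07) = 24.

C[0] = D8, C[1] = 4E, C[2] = 57, C[3] = 24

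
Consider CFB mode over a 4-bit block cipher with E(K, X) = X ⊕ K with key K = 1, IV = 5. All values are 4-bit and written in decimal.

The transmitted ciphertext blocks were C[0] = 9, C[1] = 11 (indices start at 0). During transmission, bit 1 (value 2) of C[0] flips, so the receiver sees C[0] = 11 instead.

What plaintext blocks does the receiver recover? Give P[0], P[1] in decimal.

CFB decryption: P_i = C_i ⊕ E(K, C_{i−1}), with C_{−1} = IV.
Only C[0] changed, to 11. In CFB, a change in C_i flips the same bit in P_i and garbles P_{i+1}. Decrypting the received ciphertext:
P[0]: E(K, 5) = 4; 11 ⊕ 4 = 15.
P[1]: E(K, 11) = 10; 11 ⊕ 10 = 1.
Blocks that differ from the original plaintext: P[0], P[1].

P[0] = 15, P[1] = 1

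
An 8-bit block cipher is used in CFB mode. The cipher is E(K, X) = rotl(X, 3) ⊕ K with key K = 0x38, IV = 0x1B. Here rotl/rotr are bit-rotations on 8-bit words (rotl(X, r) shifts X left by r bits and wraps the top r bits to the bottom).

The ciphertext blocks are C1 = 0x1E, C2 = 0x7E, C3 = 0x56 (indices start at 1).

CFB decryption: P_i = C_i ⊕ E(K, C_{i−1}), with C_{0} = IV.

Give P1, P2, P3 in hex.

P1: E(K, 0x1B) = 0xE0; 0x1E ⊕ 0xE0 = 0xFE.
P2: E(K, 0x1E) = 0xC8; 0x7E ⊕ 0xC8 = 0xB6.
P3: E(K, 0x7E) = 0xCB; 0x56 ⊕ 0xCB = 0x9D.

P1 = 0xFE, P2 = 0xB6, P3 = 0x9D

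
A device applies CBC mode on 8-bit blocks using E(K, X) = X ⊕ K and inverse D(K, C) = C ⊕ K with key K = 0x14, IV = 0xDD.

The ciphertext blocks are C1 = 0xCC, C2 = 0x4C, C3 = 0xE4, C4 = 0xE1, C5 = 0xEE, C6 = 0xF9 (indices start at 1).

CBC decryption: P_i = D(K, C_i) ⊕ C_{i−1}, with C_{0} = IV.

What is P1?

P1 = 0x05

P1: D(K, 0xCC) = 0xD8; 0xD8 ⊕ 0xDD = 0x05.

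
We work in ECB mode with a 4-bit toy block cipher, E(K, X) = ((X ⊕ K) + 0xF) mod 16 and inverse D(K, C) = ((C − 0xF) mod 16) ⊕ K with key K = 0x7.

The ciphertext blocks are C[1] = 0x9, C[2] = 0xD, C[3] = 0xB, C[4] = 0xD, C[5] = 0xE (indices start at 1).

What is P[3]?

ECB decryption: P_i = D(K, C_i).
P[3]: D(K, 0xB) = 0xB.

P[3] = 0xB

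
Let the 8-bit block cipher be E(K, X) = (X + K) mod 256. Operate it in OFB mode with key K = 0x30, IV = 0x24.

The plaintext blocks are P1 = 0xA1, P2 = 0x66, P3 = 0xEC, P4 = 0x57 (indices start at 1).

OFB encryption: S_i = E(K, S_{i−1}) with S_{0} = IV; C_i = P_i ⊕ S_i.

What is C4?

C4 = 0xB3

C1: S = E(K, 0x24) = 0x54; 0xA1 ⊕ 0x54 = 0xF5.
C2: S = E(K, 0x54) = 0x84; 0x66 ⊕ 0x84 = 0xE2.
C3: S = E(K, 0x84) = 0xB4; 0xEC ⊕ 0xB4 = 0x58.
C4: S = E(K, 0xB4) = 0xE4; 0x57 ⊕ 0xE4 = 0xB3.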